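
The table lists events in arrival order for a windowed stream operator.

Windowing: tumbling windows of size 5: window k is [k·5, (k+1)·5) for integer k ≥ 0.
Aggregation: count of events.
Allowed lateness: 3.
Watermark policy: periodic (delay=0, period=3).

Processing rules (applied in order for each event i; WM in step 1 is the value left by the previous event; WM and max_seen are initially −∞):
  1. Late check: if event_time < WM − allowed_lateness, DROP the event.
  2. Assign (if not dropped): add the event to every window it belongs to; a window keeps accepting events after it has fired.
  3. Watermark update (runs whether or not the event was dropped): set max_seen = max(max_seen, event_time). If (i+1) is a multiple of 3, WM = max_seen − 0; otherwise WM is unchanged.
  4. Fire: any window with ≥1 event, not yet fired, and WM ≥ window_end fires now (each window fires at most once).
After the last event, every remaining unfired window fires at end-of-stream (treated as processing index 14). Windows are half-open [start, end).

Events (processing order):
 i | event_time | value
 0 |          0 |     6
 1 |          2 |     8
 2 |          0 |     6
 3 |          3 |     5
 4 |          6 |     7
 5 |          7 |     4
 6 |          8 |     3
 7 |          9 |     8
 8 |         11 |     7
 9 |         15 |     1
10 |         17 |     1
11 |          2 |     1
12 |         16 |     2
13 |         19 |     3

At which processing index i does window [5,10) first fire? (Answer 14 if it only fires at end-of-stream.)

i=0 t=0 v=6: → [0,5); WM=−∞
i=1 t=2 v=8: → [0,5); WM=−∞
i=2 t=0 v=6: → [0,5); WM=2
i=3 t=3 v=5: → [0,5); WM=2
i=4 t=6 v=7: → [5,10); WM=2
i=5 t=7 v=4: → [5,10); WM=7; [0,5) fires=4
i=6 t=8 v=3: → [5,10); WM=7
i=7 t=9 v=8: → [5,10); WM=7
i=8 t=11 v=7: → [10,15); WM=11; [5,10) fires=4
i=9 t=15 v=1: → [15,20); WM=11
i=10 t=17 v=1: → [15,20); WM=11
i=11 t=2 v=1: DROP (t<11-3); WM=17; [10,15) fires=1
i=12 t=16 v=2: → [15,20); WM=17
i=13 t=19 v=3: → [15,20); WM=17

8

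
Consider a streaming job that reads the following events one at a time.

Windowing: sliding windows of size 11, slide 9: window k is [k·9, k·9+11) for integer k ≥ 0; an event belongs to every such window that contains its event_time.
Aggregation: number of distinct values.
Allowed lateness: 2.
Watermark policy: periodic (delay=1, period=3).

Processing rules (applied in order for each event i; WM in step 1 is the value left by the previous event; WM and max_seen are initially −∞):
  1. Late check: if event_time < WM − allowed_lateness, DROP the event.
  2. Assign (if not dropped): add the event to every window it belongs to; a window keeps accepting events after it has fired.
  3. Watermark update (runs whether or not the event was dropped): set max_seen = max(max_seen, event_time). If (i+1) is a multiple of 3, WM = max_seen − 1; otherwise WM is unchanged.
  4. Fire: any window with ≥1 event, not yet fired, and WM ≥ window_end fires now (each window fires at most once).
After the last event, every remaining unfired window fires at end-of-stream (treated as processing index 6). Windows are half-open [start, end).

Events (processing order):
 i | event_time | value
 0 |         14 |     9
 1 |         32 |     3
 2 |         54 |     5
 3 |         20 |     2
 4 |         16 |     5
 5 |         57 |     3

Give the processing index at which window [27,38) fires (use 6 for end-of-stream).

2

i=0 t=14 v=9: → [9,20); WM=−∞
i=1 t=32 v=3: → [27,38); WM=−∞
i=2 t=54 v=5: → [54,65),[45,56); WM=53; [9,20) fires=1 [27,38) fires=1
i=3 t=20 v=2: DROP (t<53-2); WM=53
i=4 t=16 v=5: DROP (t<53-2); WM=53
i=5 t=57 v=3: → [54,65); WM=56; [45,56) fires=1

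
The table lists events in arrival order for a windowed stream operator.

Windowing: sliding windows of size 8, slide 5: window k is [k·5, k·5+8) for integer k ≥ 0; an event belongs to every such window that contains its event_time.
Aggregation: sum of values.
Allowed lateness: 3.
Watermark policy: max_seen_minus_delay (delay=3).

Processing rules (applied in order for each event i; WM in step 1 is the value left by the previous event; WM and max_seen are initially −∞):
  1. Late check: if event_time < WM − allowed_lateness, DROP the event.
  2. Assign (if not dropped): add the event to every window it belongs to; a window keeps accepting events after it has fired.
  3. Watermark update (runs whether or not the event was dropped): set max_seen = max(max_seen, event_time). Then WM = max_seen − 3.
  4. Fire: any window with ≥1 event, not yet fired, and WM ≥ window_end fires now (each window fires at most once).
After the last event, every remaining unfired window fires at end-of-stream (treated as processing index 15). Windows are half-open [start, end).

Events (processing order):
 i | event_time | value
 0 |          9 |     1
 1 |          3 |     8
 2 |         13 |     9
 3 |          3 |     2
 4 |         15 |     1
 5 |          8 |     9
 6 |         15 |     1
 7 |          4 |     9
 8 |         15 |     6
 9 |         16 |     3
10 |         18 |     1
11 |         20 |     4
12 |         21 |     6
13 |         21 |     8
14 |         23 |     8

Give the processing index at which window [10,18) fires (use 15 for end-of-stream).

i=0 t=9 v=1: → [5,13); WM=6
i=1 t=3 v=8: → [0,8); WM=6
i=2 t=13 v=9: → [10,18); WM=10; [0,8) fires=8
i=3 t=3 v=2: DROP (t<10-3); WM=10
i=4 t=15 v=1: → [15,23),[10,18); WM=12
i=5 t=8 v=9: DROP (t<12-3); WM=12
i=6 t=15 v=1: → [15,23),[10,18); WM=12
i=7 t=4 v=9: DROP (t<12-3); WM=12
i=8 t=15 v=6: → [15,23),[10,18); WM=12
i=9 t=16 v=3: → [15,23),[10,18); WM=13; [5,13) fires=1
i=10 t=18 v=1: → [15,23); WM=15
i=11 t=20 v=4: → [20,28),[15,23); WM=17
i=12 t=21 v=6: → [20,28),[15,23); WM=18; [10,18) fires=20
i=13 t=21 v=8: → [20,28),[15,23); WM=18
i=14 t=23 v=8: → [20,28); WM=20

12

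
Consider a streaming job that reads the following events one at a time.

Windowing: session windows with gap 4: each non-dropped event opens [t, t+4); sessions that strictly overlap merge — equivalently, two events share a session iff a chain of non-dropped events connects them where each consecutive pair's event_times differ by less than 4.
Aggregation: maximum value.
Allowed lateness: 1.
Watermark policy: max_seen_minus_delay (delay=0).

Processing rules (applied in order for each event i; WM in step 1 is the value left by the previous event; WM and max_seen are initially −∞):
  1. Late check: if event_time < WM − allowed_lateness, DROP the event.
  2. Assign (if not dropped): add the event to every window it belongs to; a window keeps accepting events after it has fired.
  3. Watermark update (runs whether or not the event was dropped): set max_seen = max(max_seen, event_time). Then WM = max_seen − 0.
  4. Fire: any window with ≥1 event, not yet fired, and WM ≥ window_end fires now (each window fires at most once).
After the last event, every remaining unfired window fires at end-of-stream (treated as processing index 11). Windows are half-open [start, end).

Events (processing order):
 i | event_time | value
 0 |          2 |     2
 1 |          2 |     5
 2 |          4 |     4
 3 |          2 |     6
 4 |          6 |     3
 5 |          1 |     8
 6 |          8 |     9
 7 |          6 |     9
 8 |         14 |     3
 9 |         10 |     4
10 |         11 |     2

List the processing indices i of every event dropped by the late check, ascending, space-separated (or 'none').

3 5 7 9 10

i=0 t=2 v=2: → [2,6); WM=2
i=1 t=2 v=5: → [2,6); WM=2
i=2 t=4 v=4: → [2,8); WM=4
i=3 t=2 v=6: DROP (t<4-1); WM=4
i=4 t=6 v=3: → [2,10); WM=6
i=5 t=1 v=8: DROP (t<6-1); WM=6
i=6 t=8 v=9: → [2,12); WM=8
i=7 t=6 v=9: DROP (t<8-1); WM=8
i=8 t=14 v=3: → [14,18); WM=14
i=9 t=10 v=4: DROP (t<14-1); WM=14
i=10 t=11 v=2: DROP (t<14-1); WM=14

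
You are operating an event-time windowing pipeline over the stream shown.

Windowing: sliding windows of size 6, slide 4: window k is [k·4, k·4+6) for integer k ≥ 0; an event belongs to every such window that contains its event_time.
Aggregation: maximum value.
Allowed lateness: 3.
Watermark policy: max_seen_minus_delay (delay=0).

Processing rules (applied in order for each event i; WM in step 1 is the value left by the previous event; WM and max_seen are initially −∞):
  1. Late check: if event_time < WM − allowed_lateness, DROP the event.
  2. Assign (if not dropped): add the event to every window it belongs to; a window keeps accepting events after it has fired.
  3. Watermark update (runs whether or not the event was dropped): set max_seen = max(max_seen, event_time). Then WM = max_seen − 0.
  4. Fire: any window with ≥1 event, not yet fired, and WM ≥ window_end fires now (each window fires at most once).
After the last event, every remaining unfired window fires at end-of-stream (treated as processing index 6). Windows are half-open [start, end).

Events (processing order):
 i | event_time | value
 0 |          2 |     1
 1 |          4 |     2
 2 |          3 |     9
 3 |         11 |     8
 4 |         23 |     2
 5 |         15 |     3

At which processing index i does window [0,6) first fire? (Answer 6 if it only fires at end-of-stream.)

i=0 t=2 v=1: → [0,6); WM=2
i=1 t=4 v=2: → [4,10),[0,6); WM=4
i=2 t=3 v=9: → [0,6); WM=4
i=3 t=11 v=8: → [8,14); WM=11; [0,6) fires=9 [4,10) fires=2
i=4 t=23 v=2: → [20,26); WM=23; [8,14) fires=8
i=5 t=15 v=3: DROP (t<23-3); WM=23

3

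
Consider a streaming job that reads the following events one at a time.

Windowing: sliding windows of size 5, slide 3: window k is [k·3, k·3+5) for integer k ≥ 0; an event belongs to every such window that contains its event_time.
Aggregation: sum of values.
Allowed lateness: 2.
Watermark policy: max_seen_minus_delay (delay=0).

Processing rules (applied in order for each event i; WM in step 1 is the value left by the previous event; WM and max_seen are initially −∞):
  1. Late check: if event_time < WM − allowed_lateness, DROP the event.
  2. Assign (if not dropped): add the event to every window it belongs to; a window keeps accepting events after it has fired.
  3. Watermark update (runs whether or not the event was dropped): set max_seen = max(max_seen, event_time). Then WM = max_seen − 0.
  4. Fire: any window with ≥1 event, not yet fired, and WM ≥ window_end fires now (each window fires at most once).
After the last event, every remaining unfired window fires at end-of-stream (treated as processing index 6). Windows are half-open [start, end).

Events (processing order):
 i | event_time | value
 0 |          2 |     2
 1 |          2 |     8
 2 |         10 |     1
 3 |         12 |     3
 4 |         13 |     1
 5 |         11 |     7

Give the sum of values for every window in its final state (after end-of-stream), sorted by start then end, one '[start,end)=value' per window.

i=0 t=2 v=2: → [0,5); WM=2
i=1 t=2 v=8: → [0,5); WM=2
i=2 t=10 v=1: → [9,14),[6,11); WM=10; [0,5) fires=10
i=3 t=12 v=3: → [12,17),[9,14); WM=12; [6,11) fires=1
i=4 t=13 v=1: → [12,17),[9,14); WM=13
i=5 t=11 v=7: → [9,14); WM=13

[0,5)=10 [6,11)=1 [9,14)=12 [12,17)=4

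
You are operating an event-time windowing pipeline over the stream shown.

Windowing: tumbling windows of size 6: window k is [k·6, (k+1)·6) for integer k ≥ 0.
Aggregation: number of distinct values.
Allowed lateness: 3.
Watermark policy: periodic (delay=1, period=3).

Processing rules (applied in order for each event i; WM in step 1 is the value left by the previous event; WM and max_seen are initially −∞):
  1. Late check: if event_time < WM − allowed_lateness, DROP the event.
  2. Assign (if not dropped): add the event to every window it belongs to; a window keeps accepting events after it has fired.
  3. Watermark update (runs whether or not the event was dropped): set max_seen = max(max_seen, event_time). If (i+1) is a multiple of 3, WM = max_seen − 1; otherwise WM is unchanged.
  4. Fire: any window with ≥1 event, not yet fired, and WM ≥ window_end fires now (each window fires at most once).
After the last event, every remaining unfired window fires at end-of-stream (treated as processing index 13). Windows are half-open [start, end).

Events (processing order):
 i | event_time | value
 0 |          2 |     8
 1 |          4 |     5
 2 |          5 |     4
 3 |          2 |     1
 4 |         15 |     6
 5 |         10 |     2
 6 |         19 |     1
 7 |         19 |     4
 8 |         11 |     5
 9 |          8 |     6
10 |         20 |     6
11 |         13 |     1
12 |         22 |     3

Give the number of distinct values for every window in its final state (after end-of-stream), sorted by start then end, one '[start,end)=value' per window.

i=0 t=2 v=8: → [0,6); WM=−∞
i=1 t=4 v=5: → [0,6); WM=−∞
i=2 t=5 v=4: → [0,6); WM=4
i=3 t=2 v=1: → [0,6); WM=4
i=4 t=15 v=6: → [12,18); WM=4
i=5 t=10 v=2: → [6,12); WM=14; [0,6) fires=4 [6,12) fires=1
i=6 t=19 v=1: → [18,24); WM=14
i=7 t=19 v=4: → [18,24); WM=14
i=8 t=11 v=5: → [6,12); WM=18; [12,18) fires=1
i=9 t=8 v=6: DROP (t<18-3); WM=18
i=10 t=20 v=6: → [18,24); WM=18
i=11 t=13 v=1: DROP (t<18-3); WM=19
i=12 t=22 v=3: → [18,24); WM=19

[0,6)=4 [6,12)=2 [12,18)=1 [18,24)=4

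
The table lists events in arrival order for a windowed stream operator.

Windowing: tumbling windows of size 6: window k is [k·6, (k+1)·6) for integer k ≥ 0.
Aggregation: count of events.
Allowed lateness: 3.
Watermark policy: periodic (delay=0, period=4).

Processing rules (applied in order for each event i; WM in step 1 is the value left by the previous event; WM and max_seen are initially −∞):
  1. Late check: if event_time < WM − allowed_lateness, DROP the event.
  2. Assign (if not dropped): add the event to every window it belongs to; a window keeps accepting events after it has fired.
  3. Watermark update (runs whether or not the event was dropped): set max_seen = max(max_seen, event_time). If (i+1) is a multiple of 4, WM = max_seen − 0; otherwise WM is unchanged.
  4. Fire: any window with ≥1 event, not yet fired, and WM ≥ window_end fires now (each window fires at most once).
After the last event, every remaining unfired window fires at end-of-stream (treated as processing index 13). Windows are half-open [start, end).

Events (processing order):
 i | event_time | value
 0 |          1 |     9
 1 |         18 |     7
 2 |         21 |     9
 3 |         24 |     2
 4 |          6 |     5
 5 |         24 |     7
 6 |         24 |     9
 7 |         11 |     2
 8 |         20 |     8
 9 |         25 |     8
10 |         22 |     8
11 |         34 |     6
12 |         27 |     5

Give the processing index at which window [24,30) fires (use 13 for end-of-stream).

11

i=0 t=1 v=9: → [0,6); WM=−∞
i=1 t=18 v=7: → [18,24); WM=−∞
i=2 t=21 v=9: → [18,24); WM=−∞
i=3 t=24 v=2: → [24,30); WM=24; [0,6) fires=1 [18,24) fires=2
i=4 t=6 v=5: DROP (t<24-3); WM=24
i=5 t=24 v=7: → [24,30); WM=24
i=6 t=24 v=9: → [24,30); WM=24
i=7 t=11 v=2: DROP (t<24-3); WM=24
i=8 t=20 v=8: DROP (t<24-3); WM=24
i=9 t=25 v=8: → [24,30); WM=24
i=10 t=22 v=8: → [18,24); WM=24
i=11 t=34 v=6: → [30,36); WM=34; [24,30) fires=4
i=12 t=27 v=5: DROP (t<34-3); WM=34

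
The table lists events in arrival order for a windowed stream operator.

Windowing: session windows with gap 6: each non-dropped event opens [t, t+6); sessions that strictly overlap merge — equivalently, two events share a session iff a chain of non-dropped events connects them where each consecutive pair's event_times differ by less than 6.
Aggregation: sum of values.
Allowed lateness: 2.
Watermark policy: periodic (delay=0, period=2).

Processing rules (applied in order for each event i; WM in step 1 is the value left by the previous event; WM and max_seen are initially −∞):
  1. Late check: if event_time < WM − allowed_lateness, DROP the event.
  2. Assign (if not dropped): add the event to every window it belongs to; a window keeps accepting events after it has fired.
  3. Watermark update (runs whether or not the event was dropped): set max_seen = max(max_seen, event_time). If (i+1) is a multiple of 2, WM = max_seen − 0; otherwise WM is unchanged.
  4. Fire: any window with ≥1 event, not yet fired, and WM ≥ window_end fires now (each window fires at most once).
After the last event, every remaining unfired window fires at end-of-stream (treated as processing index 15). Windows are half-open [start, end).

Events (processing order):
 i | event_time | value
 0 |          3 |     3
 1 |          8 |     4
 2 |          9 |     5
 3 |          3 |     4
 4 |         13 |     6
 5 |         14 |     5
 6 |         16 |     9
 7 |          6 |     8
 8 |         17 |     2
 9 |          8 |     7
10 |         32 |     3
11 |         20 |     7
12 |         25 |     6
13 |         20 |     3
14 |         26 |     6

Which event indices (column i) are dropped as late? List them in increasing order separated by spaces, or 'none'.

i=0 t=3 v=3: → [3,9); WM=−∞
i=1 t=8 v=4: → [3,14); WM=8
i=2 t=9 v=5: → [3,15); WM=8
i=3 t=3 v=4: DROP (t<8-2); WM=9
i=4 t=13 v=6: → [3,19); WM=9
i=5 t=14 v=5: → [3,20); WM=14
i=6 t=16 v=9: → [3,22); WM=14
i=7 t=6 v=8: DROP (t<14-2); WM=16
i=8 t=17 v=2: → [3,23); WM=16
i=9 t=8 v=7: DROP (t<16-2); WM=17
i=10 t=32 v=3: → [32,38); WM=17
i=11 t=20 v=7: → [3,26); WM=32
i=12 t=25 v=6: DROP (t<32-2); WM=32
i=13 t=20 v=3: DROP (t<32-2); WM=32
i=14 t=26 v=6: DROP (t<32-2); WM=32

3 7 9 12 13 14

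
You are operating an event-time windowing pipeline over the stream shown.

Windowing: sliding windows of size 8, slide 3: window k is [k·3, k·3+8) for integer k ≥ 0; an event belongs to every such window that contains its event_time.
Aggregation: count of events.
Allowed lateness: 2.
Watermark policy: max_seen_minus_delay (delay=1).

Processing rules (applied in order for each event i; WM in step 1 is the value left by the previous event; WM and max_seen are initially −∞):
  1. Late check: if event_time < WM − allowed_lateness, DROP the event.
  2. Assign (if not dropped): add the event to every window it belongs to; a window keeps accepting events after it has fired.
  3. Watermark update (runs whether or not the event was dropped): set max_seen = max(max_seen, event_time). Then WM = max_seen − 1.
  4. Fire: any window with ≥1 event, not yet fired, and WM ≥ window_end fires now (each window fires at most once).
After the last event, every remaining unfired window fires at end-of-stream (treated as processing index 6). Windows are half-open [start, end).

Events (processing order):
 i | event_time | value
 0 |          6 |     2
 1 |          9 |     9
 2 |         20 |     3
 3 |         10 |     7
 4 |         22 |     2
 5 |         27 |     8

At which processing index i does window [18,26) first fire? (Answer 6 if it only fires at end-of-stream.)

5

i=0 t=6 v=2: → [6,14),[3,11),[0,8); WM=5
i=1 t=9 v=9: → [9,17),[6,14),[3,11); WM=8; [0,8) fires=1
i=2 t=20 v=3: → [18,26),[15,23); WM=19; [3,11) fires=2 [6,14) fires=2 [9,17) fires=1
i=3 t=10 v=7: DROP (t<19-2); WM=19
i=4 t=22 v=2: → [21,29),[18,26),[15,23); WM=21
i=5 t=27 v=8: → [27,35),[24,32),[21,29); WM=26; [15,23) fires=2 [18,26) fires=2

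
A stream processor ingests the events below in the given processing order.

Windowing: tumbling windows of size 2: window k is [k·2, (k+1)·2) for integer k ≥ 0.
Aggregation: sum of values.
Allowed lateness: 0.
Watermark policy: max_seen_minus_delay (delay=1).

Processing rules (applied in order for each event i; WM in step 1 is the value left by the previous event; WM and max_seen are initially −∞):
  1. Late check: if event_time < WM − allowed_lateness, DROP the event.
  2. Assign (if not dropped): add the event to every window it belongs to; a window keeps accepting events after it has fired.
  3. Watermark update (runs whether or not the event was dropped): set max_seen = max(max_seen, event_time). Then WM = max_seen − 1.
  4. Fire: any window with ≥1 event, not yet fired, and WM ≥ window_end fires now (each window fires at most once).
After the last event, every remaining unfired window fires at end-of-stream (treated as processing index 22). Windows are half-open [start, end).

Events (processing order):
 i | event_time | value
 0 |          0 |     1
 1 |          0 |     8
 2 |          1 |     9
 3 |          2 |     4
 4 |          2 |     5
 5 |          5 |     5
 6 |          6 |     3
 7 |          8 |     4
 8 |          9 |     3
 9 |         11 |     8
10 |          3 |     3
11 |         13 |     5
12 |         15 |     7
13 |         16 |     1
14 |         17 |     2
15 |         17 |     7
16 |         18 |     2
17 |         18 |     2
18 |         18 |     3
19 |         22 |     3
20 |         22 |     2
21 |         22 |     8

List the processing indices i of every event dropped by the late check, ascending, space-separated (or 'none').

10

i=0 t=0 v=1: → [0,2); WM=-1
i=1 t=0 v=8: → [0,2); WM=-1
i=2 t=1 v=9: → [0,2); WM=0
i=3 t=2 v=4: → [2,4); WM=1
i=4 t=2 v=5: → [2,4); WM=1
i=5 t=5 v=5: → [4,6); WM=4; [0,2) fires=18 [2,4) fires=9
i=6 t=6 v=3: → [6,8); WM=5
i=7 t=8 v=4: → [8,10); WM=7; [4,6) fires=5
i=8 t=9 v=3: → [8,10); WM=8; [6,8) fires=3
i=9 t=11 v=8: → [10,12); WM=10; [8,10) fires=7
i=10 t=3 v=3: DROP (t<10-0); WM=10
i=11 t=13 v=5: → [12,14); WM=12; [10,12) fires=8
i=12 t=15 v=7: → [14,16); WM=14; [12,14) fires=5
i=13 t=16 v=1: → [16,18); WM=15
i=14 t=17 v=2: → [16,18); WM=16; [14,16) fires=7
i=15 t=17 v=7: → [16,18); WM=16
i=16 t=18 v=2: → [18,20); WM=17
i=17 t=18 v=2: → [18,20); WM=17
i=18 t=18 v=3: → [18,20); WM=17
i=19 t=22 v=3: → [22,24); WM=21; [16,18) fires=10 [18,20) fires=7
i=20 t=22 v=2: → [22,24); WM=21
i=21 t=22 v=8: → [22,24); WM=21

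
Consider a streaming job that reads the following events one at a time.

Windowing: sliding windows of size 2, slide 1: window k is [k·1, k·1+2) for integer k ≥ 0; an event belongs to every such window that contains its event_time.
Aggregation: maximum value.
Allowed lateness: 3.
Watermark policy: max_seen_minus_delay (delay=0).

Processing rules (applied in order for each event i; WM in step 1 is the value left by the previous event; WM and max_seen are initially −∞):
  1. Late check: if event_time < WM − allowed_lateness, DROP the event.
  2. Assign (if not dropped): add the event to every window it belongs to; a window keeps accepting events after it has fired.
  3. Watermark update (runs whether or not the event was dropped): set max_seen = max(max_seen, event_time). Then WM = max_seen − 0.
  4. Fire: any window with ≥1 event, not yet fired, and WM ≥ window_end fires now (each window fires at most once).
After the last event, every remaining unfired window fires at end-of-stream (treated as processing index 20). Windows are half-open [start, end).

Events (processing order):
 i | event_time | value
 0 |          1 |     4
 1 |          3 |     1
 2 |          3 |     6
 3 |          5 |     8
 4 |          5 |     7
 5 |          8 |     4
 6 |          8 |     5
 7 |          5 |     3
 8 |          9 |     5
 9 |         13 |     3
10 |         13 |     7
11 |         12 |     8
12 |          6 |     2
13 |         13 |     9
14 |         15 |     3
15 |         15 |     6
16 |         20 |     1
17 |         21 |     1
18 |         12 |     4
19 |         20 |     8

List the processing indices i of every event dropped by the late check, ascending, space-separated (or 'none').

12 18

i=0 t=1 v=4: → [1,3),[0,2); WM=1
i=1 t=3 v=1: → [3,5),[2,4); WM=3; [0,2) fires=4 [1,3) fires=4
i=2 t=3 v=6: → [3,5),[2,4); WM=3
i=3 t=5 v=8: → [5,7),[4,6); WM=5; [2,4) fires=6 [3,5) fires=6
i=4 t=5 v=7: → [5,7),[4,6); WM=5
i=5 t=8 v=4: → [8,10),[7,9); WM=8; [4,6) fires=8 [5,7) fires=8
i=6 t=8 v=5: → [8,10),[7,9); WM=8
i=7 t=5 v=3: → [5,7),[4,6); WM=8
i=8 t=9 v=5: → [9,11),[8,10); WM=9; [7,9) fires=5
i=9 t=13 v=3: → [13,15),[12,14); WM=13; [8,10) fires=5 [9,11) fires=5
i=10 t=13 v=7: → [13,15),[12,14); WM=13
i=11 t=12 v=8: → [12,14),[11,13); WM=13; [11,13) fires=8
i=12 t=6 v=2: DROP (t<13-3); WM=13
i=13 t=13 v=9: → [13,15),[12,14); WM=13
i=14 t=15 v=3: → [15,17),[14,16); WM=15; [12,14) fires=9 [13,15) fires=9
i=15 t=15 v=6: → [15,17),[14,16); WM=15
i=16 t=20 v=1: → [20,22),[19,21); WM=20; [14,16) fires=6 [15,17) fires=6
i=17 t=21 v=1: → [21,23),[20,22); WM=21; [19,21) fires=1
i=18 t=12 v=4: DROP (t<21-3); WM=21
i=19 t=20 v=8: → [20,22),[19,21); WM=21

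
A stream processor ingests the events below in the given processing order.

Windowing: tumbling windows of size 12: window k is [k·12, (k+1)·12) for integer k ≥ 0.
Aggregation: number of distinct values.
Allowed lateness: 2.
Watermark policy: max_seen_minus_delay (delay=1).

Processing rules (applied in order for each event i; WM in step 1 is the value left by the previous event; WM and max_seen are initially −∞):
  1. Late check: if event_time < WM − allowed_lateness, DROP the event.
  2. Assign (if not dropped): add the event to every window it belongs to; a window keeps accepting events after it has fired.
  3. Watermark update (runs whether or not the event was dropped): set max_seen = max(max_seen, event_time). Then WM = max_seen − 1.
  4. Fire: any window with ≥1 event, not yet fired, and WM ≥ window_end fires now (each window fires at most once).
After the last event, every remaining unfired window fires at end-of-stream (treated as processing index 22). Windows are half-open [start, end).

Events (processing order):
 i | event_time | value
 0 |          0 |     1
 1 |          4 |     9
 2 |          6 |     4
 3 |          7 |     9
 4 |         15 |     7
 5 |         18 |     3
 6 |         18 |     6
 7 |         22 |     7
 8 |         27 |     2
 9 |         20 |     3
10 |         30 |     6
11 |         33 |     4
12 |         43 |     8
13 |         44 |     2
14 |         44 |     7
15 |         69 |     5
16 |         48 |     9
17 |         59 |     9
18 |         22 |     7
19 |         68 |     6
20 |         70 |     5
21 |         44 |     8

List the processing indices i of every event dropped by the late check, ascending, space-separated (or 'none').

i=0 t=0 v=1: → [0,12); WM=-1
i=1 t=4 v=9: → [0,12); WM=3
i=2 t=6 v=4: → [0,12); WM=5
i=3 t=7 v=9: → [0,12); WM=6
i=4 t=15 v=7: → [12,24); WM=14; [0,12) fires=3
i=5 t=18 v=3: → [12,24); WM=17
i=6 t=18 v=6: → [12,24); WM=17
i=7 t=22 v=7: → [12,24); WM=21
i=8 t=27 v=2: → [24,36); WM=26; [12,24) fires=3
i=9 t=20 v=3: DROP (t<26-2); WM=26
i=10 t=30 v=6: → [24,36); WM=29
i=11 t=33 v=4: → [24,36); WM=32
i=12 t=43 v=8: → [36,48); WM=42; [24,36) fires=3
i=13 t=44 v=2: → [36,48); WM=43
i=14 t=44 v=7: → [36,48); WM=43
i=15 t=69 v=5: → [60,72); WM=68; [36,48) fires=3
i=16 t=48 v=9: DROP (t<68-2); WM=68
i=17 t=59 v=9: DROP (t<68-2); WM=68
i=18 t=22 v=7: DROP (t<68-2); WM=68
i=19 t=68 v=6: → [60,72); WM=68
i=20 t=70 v=5: → [60,72); WM=69
i=21 t=44 v=8: DROP (t<69-2); WM=69

9 16 17 18 21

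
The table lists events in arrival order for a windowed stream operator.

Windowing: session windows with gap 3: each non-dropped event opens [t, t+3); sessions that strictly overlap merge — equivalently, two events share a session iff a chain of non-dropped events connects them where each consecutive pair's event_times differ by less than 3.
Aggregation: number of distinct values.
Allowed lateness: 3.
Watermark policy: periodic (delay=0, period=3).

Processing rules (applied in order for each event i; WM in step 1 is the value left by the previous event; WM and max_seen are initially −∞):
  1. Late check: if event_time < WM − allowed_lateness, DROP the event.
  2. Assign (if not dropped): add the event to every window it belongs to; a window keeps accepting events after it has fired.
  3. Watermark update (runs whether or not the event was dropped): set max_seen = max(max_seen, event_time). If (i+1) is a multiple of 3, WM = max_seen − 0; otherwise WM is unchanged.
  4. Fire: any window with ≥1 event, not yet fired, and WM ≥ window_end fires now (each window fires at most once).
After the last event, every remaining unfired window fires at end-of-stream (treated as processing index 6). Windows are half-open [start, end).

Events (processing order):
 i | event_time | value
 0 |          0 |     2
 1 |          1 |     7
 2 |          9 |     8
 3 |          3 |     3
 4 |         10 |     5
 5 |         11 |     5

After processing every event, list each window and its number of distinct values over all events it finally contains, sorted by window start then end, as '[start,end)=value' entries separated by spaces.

i=0 t=0 v=2: → [0,3); WM=−∞
i=1 t=1 v=7: → [0,4); WM=−∞
i=2 t=9 v=8: → [9,12); WM=9
i=3 t=3 v=3: DROP (t<9-3); WM=9
i=4 t=10 v=5: → [9,13); WM=9
i=5 t=11 v=5: → [9,14); WM=11

[0,4)=2 [9,14)=2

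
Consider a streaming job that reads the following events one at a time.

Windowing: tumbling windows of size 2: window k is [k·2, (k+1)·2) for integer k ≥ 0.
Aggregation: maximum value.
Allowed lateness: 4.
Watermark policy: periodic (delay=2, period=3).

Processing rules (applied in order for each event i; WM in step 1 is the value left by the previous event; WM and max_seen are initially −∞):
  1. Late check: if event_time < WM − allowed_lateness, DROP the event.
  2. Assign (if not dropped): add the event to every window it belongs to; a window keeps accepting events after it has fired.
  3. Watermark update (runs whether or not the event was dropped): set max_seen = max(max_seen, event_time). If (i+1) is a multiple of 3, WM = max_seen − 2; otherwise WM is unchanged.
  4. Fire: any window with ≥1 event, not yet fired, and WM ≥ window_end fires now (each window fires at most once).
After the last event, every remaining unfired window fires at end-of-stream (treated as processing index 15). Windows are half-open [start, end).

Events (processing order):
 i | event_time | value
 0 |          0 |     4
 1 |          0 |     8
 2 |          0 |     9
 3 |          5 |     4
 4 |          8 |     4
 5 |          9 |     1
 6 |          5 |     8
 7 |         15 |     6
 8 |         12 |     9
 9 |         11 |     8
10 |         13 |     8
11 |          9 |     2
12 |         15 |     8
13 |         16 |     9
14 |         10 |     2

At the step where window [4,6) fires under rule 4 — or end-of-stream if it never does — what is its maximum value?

i=0 t=0 v=4: → [0,2); WM=−∞
i=1 t=0 v=8: → [0,2); WM=−∞
i=2 t=0 v=9: → [0,2); WM=-2
i=3 t=5 v=4: → [4,6); WM=-2
i=4 t=8 v=4: → [8,10); WM=-2
i=5 t=9 v=1: → [8,10); WM=7; [0,2) fires=9 [4,6) fires=4
i=6 t=5 v=8: → [4,6); WM=7
i=7 t=15 v=6: → [14,16); WM=7
i=8 t=12 v=9: → [12,14); WM=13; [8,10) fires=4
i=9 t=11 v=8: → [10,12); WM=13; [10,12) fires=8
i=10 t=13 v=8: → [12,14); WM=13
i=11 t=9 v=2: → [8,10); WM=13
i=12 t=15 v=8: → [14,16); WM=13
i=13 t=16 v=9: → [16,18); WM=13
i=14 t=10 v=2: → [10,12); WM=14; [12,14) fires=9

4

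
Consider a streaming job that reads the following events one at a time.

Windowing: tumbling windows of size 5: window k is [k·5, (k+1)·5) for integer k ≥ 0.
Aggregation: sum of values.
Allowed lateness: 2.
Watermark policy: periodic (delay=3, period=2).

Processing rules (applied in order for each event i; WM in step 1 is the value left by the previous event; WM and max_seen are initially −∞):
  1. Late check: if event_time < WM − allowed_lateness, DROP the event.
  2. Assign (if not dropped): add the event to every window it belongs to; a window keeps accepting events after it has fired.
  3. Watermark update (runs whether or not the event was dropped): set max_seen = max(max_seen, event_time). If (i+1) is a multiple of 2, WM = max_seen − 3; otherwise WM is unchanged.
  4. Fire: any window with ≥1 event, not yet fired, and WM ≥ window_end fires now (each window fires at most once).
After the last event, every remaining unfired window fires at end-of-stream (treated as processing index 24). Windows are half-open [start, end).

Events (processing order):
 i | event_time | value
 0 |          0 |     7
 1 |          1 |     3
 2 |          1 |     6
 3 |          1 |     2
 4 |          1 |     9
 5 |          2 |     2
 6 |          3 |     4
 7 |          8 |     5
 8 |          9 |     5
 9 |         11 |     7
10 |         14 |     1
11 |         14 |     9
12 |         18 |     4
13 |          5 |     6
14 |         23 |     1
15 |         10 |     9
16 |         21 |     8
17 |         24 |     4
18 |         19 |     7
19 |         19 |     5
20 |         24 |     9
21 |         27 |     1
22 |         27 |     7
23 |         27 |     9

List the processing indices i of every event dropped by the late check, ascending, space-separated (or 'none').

i=0 t=0 v=7: → [0,5); WM=−∞
i=1 t=1 v=3: → [0,5); WM=-2
i=2 t=1 v=6: → [0,5); WM=-2
i=3 t=1 v=2: → [0,5); WM=-2
i=4 t=1 v=9: → [0,5); WM=-2
i=5 t=2 v=2: → [0,5); WM=-1
i=6 t=3 v=4: → [0,5); WM=-1
i=7 t=8 v=5: → [5,10); WM=5; [0,5) fires=33
i=8 t=9 v=5: → [5,10); WM=5
i=9 t=11 v=7: → [10,15); WM=8
i=10 t=14 v=1: → [10,15); WM=8
i=11 t=14 v=9: → [10,15); WM=11; [5,10) fires=10
i=12 t=18 v=4: → [15,20); WM=11
i=13 t=5 v=6: DROP (t<11-2); WM=15; [10,15) fires=17
i=14 t=23 v=1: → [20,25); WM=15
i=15 t=10 v=9: DROP (t<15-2); WM=20; [15,20) fires=4
i=16 t=21 v=8: → [20,25); WM=20
i=17 t=24 v=4: → [20,25); WM=21
i=18 t=19 v=7: → [15,20); WM=21
i=19 t=19 v=5: → [15,20); WM=21
i=20 t=24 v=9: → [20,25); WM=21
i=21 t=27 v=1: → [25,30); WM=24
i=22 t=27 v=7: → [25,30); WM=24
i=23 t=27 v=9: → [25,30); WM=24

13 15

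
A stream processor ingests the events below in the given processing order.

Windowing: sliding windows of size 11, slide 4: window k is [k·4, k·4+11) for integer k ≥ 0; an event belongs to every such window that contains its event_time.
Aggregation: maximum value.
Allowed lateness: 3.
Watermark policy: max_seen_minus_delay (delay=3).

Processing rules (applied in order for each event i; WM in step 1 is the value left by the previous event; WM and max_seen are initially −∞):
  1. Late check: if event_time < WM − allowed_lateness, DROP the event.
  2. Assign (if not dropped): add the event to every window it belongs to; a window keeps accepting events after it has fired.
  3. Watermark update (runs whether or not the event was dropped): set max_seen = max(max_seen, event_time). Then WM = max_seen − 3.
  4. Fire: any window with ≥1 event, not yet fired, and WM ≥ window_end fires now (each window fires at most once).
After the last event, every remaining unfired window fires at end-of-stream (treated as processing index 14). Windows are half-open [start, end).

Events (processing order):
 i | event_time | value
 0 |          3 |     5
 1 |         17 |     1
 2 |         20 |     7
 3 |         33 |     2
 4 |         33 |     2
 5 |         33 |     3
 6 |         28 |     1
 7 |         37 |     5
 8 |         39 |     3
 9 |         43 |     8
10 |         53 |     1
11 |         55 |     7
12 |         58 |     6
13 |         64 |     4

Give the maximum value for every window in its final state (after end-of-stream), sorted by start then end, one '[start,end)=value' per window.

[0,11)=5 [8,19)=1 [12,23)=7 [16,27)=7 [20,31)=7 [24,35)=3 [28,39)=5 [32,43)=5 [36,47)=8 [40,51)=8 [44,55)=1 [48,59)=7 [52,63)=7 [56,67)=6 [60,71)=4 [64,75)=4

i=0 t=3 v=5: → [0,11); WM=0
i=1 t=17 v=1: → [16,27),[12,23),[8,19); WM=14; [0,11) fires=5
i=2 t=20 v=7: → [20,31),[16,27),[12,23); WM=17
i=3 t=33 v=2: → [32,43),[28,39),[24,35); WM=30; [8,19) fires=1 [12,23) fires=7 [16,27) fires=7
i=4 t=33 v=2: → [32,43),[28,39),[24,35); WM=30
i=5 t=33 v=3: → [32,43),[28,39),[24,35); WM=30
i=6 t=28 v=1: → [28,39),[24,35),[20,31); WM=30
i=7 t=37 v=5: → [36,47),[32,43),[28,39); WM=34; [20,31) fires=7
i=8 t=39 v=3: → [36,47),[32,43); WM=36; [24,35) fires=3
i=9 t=43 v=8: → [40,51),[36,47); WM=40; [28,39) fires=5
i=10 t=53 v=1: → [52,63),[48,59),[44,55); WM=50; [32,43) fires=5 [36,47) fires=8
i=11 t=55 v=7: → [52,63),[48,59); WM=52; [40,51) fires=8
i=12 t=58 v=6: → [56,67),[52,63),[48,59); WM=55; [44,55) fires=1
i=13 t=64 v=4: → [64,75),[60,71),[56,67); WM=61; [48,59) fires=7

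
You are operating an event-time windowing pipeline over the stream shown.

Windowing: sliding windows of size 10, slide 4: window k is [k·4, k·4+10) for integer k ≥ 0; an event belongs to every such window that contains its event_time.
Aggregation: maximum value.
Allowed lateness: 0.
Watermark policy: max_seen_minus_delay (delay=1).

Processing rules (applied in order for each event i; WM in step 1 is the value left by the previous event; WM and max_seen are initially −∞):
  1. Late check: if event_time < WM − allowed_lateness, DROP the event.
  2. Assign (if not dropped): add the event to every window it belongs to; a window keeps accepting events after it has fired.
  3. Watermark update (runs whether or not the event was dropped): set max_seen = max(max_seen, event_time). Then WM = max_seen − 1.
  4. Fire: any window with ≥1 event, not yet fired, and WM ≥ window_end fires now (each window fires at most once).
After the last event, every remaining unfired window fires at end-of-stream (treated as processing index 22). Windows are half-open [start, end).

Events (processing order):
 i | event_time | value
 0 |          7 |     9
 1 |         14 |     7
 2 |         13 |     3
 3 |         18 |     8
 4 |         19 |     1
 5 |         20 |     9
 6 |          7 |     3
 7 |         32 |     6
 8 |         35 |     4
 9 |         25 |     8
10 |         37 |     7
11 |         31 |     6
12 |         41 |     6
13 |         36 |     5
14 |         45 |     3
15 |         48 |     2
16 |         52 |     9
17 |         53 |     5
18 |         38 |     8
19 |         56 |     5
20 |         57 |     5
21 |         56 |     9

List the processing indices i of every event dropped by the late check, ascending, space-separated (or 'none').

i=0 t=7 v=9: → [4,14),[0,10); WM=6
i=1 t=14 v=7: → [12,22),[8,18); WM=13; [0,10) fires=9
i=2 t=13 v=3: → [12,22),[8,18),[4,14); WM=13
i=3 t=18 v=8: → [16,26),[12,22); WM=17; [4,14) fires=9
i=4 t=19 v=1: → [16,26),[12,22); WM=18; [8,18) fires=7
i=5 t=20 v=9: → [20,30),[16,26),[12,22); WM=19
i=6 t=7 v=3: DROP (t<19-0); WM=19
i=7 t=32 v=6: → [32,42),[28,38),[24,34); WM=31; [12,22) fires=9 [16,26) fires=9 [20,30) fires=9
i=8 t=35 v=4: → [32,42),[28,38); WM=34; [24,34) fires=6
i=9 t=25 v=8: DROP (t<34-0); WM=34
i=10 t=37 v=7: → [36,46),[32,42),[28,38); WM=36
i=11 t=31 v=6: DROP (t<36-0); WM=36
i=12 t=41 v=6: → [40,50),[36,46),[32,42); WM=40; [28,38) fires=7
i=13 t=36 v=5: DROP (t<40-0); WM=40
i=14 t=45 v=3: → [44,54),[40,50),[36,46); WM=44; [32,42) fires=7
i=15 t=48 v=2: → [48,58),[44,54),[40,50); WM=47; [36,46) fires=7
i=16 t=52 v=9: → [52,62),[48,58),[44,54); WM=51; [40,50) fires=6
i=17 t=53 v=5: → [52,62),[48,58),[44,54); WM=52
i=18 t=38 v=8: DROP (t<52-0); WM=52
i=19 t=56 v=5: → [56,66),[52,62),[48,58); WM=55; [44,54) fires=9
i=20 t=57 v=5: → [56,66),[52,62),[48,58); WM=56
i=21 t=56 v=9: → [56,66),[52,62),[48,58); WM=56

6 9 11 13 18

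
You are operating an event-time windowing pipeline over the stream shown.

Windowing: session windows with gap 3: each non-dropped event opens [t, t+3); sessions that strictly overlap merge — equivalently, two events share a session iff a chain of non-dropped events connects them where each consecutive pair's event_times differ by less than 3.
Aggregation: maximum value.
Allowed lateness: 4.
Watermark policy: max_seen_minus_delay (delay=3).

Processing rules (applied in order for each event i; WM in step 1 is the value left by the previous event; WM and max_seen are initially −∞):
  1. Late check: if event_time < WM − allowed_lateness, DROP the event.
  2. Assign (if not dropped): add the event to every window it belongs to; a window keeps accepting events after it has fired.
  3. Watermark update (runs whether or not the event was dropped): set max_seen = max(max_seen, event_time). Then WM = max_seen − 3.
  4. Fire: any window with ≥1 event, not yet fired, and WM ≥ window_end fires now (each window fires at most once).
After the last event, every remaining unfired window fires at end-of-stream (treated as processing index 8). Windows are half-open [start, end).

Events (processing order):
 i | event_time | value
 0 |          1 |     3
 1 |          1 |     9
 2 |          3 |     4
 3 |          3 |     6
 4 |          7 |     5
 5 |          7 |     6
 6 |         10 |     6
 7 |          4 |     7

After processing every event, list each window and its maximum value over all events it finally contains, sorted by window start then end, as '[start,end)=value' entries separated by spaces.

i=0 t=1 v=3: → [1,4); WM=-2
i=1 t=1 v=9: → [1,4); WM=-2
i=2 t=3 v=4: → [1,6); WM=0
i=3 t=3 v=6: → [1,6); WM=0
i=4 t=7 v=5: → [7,10); WM=4
i=5 t=7 v=6: → [7,10); WM=4
i=6 t=10 v=6: → [10,13); WM=7
i=7 t=4 v=7: → [1,7); WM=7

[1,7)=9 [7,10)=6 [10,13)=6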